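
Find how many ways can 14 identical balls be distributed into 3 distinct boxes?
C(14+3-1, 3-1) = C(16, 2) = 120.
Final answer: 120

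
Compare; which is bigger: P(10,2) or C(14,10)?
C(14,10)

Reasoning: P(10,2)=90, C(14,10)=1,001.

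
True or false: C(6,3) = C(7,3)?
False
LHS = C(6,3) = 20; RHS = C(7,3) = 35. 20 ≠ 35, so the statement does not hold.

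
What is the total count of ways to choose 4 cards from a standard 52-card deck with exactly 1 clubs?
118,807

13 clubs and 39 non-clubs: C(13,1) × C(39,3) = 13 × 9139 = 118,807.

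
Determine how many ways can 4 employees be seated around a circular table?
Circular arrangements: (4-1)! = 6.
Final answer: 6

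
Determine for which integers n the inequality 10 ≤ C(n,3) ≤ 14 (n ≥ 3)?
5
C(4,3)=4; C(5,3)=10; C(6,3)=20. So valid n = 5.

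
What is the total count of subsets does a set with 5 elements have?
32

Explanation: Each element can be included or excluded: 2^5 = 32.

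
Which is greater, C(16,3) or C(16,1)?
C(16,3)=560, C(16,1)=16.
Final answer: C(16,3)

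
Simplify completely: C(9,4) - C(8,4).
C(9,4) - C(8,4) = C(8,3) = 56.

Answer: 56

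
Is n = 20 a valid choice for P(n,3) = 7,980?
No

Working:
P(20,3) = 20·19·18 = 6,840, which does not equal 7,980.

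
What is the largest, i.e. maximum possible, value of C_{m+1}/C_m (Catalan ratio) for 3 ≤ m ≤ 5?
22/7

Working:
C_{m+1}/C_m = 2(2m+1)/(m+2), which increases with m. Maximum at m = 5: 2·11/7 = 22/7.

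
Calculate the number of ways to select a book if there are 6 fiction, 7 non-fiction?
13

By the addition principle: 6 + 7 = 13.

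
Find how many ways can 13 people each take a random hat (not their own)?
Using D(n) = (n-1)[D(n-1) + D(n-2)]:
D(13) = (13-1) × [D(12) + D(11)]
      = 12 × [176214841 + 14684570]
      = 12 × 190899411
      = 2,290,792,932
Final answer: 2,290,792,932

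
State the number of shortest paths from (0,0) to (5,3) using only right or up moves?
56

Solution: Choose 5 rights from 8 moves: C(8,5) = 56.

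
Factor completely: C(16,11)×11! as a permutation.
P(16,11)

Working:
C(16,11)×11! = [16!/(11!(5)!)]×11! = 16!/(5)! = P(16,11) = 174,356,582,400.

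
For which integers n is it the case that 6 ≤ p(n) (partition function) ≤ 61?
5, 6, 7, 8, 9, 10, 11

Tabulating p(n) via p(n) = p(n−1) + p(n−2) − p(n−5) − p(n−7) + …: p(4)=5; p(5)=7; p(6)=11; p(7)=15; p(8)=22; p(9)=30; p(10)=42; p(11)=56; p(12)=77. So valid n = 5, 6, 7, 8, 9, 10, 11.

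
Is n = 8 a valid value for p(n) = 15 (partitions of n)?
Pentagonal recurrence p(n) = p(n−1) + p(n−2) − p(n−5) − p(n−7) + …: p(8) = p(7) + p(6) − p(3) − p(1) = 15 + 11 − 3 − 1 = 22, which does not equal 15.

Answer: No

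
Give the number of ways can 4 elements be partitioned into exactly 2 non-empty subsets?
7

Solution: This equals S(4,2), the Stirling number of the 2nd kind.
Using the Stirling recurrence: S(n,k) = k·S(n-1,k) + S(n-1,k-1)
S(4,2) = 2·S(3,2) + S(3,1)
         = 2·3 + 1
         = 6 + 1
         = 7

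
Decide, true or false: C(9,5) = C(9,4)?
True

Solution: Symmetry C(n,k) = C(n,n-k): C(9,5) = 126 and C(9,4) = 126. Both sides agree, so the statement holds.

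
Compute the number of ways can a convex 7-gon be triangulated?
42

Using the Catalan number formula: C_n = C(2n, n) / (n+1)
C_5 = C(10, 5) / (5+1)
     = 252 / 6
     = 42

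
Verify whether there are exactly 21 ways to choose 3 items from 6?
False

Solution: C(6,3) = 20 ≠ 21.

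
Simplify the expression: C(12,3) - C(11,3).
55

Explanation: C(12,3) - C(11,3) = C(11,2) = 55.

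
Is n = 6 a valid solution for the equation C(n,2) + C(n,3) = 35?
Yes

C(6,2) + C(6,3) = 15 + 20 = 35, which equals 35.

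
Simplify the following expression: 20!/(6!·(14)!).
38,760

Reasoning: This is C(20,6) = 38,760.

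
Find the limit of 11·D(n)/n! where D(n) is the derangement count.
11/e

Working:
D(n)/n! → 1/e, so 11·D(n)/n! → 11/e.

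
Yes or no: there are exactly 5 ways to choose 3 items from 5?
No

Reasoning: C(5,3) = 10 ≠ 5.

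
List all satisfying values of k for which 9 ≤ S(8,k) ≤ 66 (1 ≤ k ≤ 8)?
7
S(8,1)=1; S(8,2)=127; S(8,3)=966; S(8,4)=1,701; S(8,5)=1,050; S(8,6)=266; S(8,7)=28; S(8,8)=1. So valid k = 7.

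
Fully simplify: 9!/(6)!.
This equals 9×8×7 = 504.

Answer: 504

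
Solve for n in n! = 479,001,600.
12

Explanation: n! is strictly increasing. 10! = 3,628,800, 11! = 39,916,800, 12! = 479,001,600 ✓. So n = 12.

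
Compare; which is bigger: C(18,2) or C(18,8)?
C(18,8)

Explanation: C(18,2)=153, C(18,8)=43,758.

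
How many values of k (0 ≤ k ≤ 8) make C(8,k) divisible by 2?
7

Solution: Checking C(8,k) mod 2 for k = 0..8: divisible at k = 1, 2, 3, 4, 5, 6, 7. That's 7 values.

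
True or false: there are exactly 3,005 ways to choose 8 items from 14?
False
C(14,8) = 3,003 ≠ 3005.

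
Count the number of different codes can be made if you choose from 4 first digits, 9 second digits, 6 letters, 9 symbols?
1,944

By the multiplication principle: 4 × 9 × 6 × 9 = 1,944.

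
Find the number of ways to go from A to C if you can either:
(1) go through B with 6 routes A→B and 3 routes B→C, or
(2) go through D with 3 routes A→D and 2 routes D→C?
Route via B: 6×3=18. Route via D: 3×2=6. Total: 24.
Final answer: 24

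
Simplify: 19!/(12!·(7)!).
50,388

This is C(19,12) = 50,388.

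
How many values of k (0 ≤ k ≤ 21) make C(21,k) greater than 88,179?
Row 21 is unimodal and symmetric about k=21/2. C(21,6)=54,264 ≤ 88,179; C(21,7)=116,280 > 88,179; by symmetry C(21,k) > 88,179 for k = 7..14. That's 14 - 7 + 1 = 8 values.
Final answer: 8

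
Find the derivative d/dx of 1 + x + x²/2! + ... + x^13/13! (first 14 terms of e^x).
1 + x + x²/2! + ... + x^12/12!

Working:
Differentiating term by term gives the first 13 terms of e^x.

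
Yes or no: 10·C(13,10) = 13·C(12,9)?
Yes

Solution: Absorption identity k·C(n,k) = n·C(n-1,k-1). LHS = 10·286 = 2,860; RHS = 13·220 = 2,860.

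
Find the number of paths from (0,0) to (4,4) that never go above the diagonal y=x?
Counted by the Catalan number C_4: C_4 = C(8,4)/(4+1) = 70/5 = 14.
Final answer: 14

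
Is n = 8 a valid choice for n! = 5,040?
No

Explanation: 8! = 8·7! = 8·5,040 = 40,320, which does not equal 5,040.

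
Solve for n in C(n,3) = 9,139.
39

C(n,3) = n(n−1)(n−2)/3! is increasing in n, and n(n−1)(n−2) = 3!·9,139 = 54,834 ≈ (n−1)^3 gives n ≈ 39.0. Check: C(37,3) = 7,770, C(38,3) = 8,436, C(39,3) = 9,139 ✓. So n = 39.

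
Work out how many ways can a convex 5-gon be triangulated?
5

Solution: Using the Catalan number formula: C_n = C(2n, n) / (n+1)
C_3 = C(6, 3) / (3+1)
     = 20 / 4
     = 5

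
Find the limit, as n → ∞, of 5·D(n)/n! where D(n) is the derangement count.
D(n)/n! → 1/e, so 5·D(n)/n! → 5/e.

Answer: 5/e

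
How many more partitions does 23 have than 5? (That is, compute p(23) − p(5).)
Pentagonal recurrence p(n) = p(n−1) + p(n−2) − p(n−5) − p(n−7) + …: p(23) = p(22) + p(21) − p(18) − p(16) + p(11) + p(8) − p(1) = 1,002 + 792 − 385 − 231 + 56 + 22 − 1 = 1,255.
p(5) = p(4) + p(3) − p(0) = 5 + 3 − 1 = 7.
Difference = 1,255 − 7 = 1,248.

Answer: 1,248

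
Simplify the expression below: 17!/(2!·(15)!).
This is C(17,2) = 136.

Answer: 136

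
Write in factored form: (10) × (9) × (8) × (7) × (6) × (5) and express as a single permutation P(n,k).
Product of 6 consecutive descending integers starting at 10: P(10,6) = 10!/4! = 151,200.

Answer: P(10,6) = 10!/(4)!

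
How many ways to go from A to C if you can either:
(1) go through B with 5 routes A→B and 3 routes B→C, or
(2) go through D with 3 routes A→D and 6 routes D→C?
33

Route via B: 5×3=15. Route via D: 3×6=18. Total: 33.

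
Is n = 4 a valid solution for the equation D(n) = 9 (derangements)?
Yes

Explanation: D(4) = (4-1)·[D(3) + D(2)] = 3·[2 + 1] = 9, which equals 9.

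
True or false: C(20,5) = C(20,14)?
False

Explanation: C(20,5) = 15,504 but C(20,14) = 38,760; symmetry gives C(20,5) = C(20,15), not C(20,14).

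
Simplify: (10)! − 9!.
3,265,920

(10)! − 9! = (10)·9! − 9! = (10−1)·9! = 9·9! = 3,265,920.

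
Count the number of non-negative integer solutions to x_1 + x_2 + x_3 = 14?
120

Explanation: C(14+3-1, 3-1) = 120.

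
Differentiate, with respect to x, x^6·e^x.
(6x^5 + x^6)e^x

Product rule: d/dx[x^6]·e^x + x^6·d/dx[e^x] = 6x^{5}e^x + x^6e^x.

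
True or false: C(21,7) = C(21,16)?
False

Reasoning: C(21,7) = 116,280 but C(21,16) = 20,349; symmetry gives C(21,7) = C(21,14), not C(21,16).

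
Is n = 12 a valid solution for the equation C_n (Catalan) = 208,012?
Yes

Reasoning: C_12 = C(24,12)/(12+1) = 2,704,156/13 = 208,012, which equals 208,012.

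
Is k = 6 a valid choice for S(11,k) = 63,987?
No
S(11,6) = 6·S(10,6) + S(10,5) = 6·22,827 + 42,525 = 179,487, which does not equal 63,987.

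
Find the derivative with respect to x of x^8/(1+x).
(8x^7(1+x) - x^8)/(1+x)²

Working:
Quotient rule: [8x^{7}(1+x) - x^8]/(1+x)².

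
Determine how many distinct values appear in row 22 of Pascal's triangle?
12

Reasoning: Row 22 has entries C(22,0)..C(22,22); by symmetry C(22,k)=C(22,22-k), giving 12 distinct values.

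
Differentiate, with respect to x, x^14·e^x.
(14x^13 + x^14)e^x

Explanation: Product rule: d/dx[x^14]·e^x + x^14·d/dx[e^x] = 14x^{13}e^x + x^14e^x.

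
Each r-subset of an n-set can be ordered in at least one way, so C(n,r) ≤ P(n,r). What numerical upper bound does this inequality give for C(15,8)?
259,459,200

Working:
P(15,8) = 15·14·13·12·11·10·9·8 = 259,459,200, so C(15,8) ≤ 259,459,200. (The bound is loose by a factor of 8! = 40,320: C(15,8) = 259,459,200/40,320 = 6,435.)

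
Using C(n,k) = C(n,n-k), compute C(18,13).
8,568

Solution: C(18,13) = C(18,5) = 8,568.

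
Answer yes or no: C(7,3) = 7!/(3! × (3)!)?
No

Reasoning: The correct denominator is 3!×4!, giving C(7,3) = 35; the stated RHS is 7!/(3!×3!) = 140 ≠ 35, so the statement does not hold.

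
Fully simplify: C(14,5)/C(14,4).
2

C(n,k+1)/C(n,k) = (n−k)/(k+1). Here (14−4)/(4+1) = 10/5 = 2.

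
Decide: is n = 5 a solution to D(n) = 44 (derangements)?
Yes

Working:
D(5) = (5-1)·[D(4) + D(3)] = 4·[9 + 2] = 44, which equals 44.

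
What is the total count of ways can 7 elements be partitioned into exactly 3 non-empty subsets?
301

Solution: This equals S(7,3), the Stirling number of the 2nd kind.
Using the Stirling recurrence: S(n,k) = k·S(n-1,k) + S(n-1,k-1)
S(7,3) = 3·S(6,3) + S(6,2)
         = 3·90 + 31
         = 270 + 31
         = 301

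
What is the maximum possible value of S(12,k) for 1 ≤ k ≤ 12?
1,379,400

Solution: Row S(12,k) for k = 1..12 (via S(n,k) = k·S(n−1,k) + S(n−1,k−1)): 1, 2,047, 86,526, 611,501, 1,379,400, 1,323,652, 627,396, 159,027, 22,275, 1,705, 66, 1. The row is unimodal; maximum at k = 5: 1,379,400.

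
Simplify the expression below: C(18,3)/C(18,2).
C(n,k+1)/C(n,k) = (n−k)/(k+1). Here (18−2)/(2+1) = 16/3 = 16/3.
Final answer: 16/3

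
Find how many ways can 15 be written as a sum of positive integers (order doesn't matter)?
176
Pentagonal recurrence p(n) = p(n−1) + p(n−2) − p(n−5) − p(n−7) + …: p(15) = p(14) + p(13) − p(10) − p(8) + p(3) + p(0) = 135 + 101 − 42 − 22 + 3 + 1 = 176.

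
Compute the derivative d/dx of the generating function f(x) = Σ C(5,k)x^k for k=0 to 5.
Σ k·C(5,k)x^(k-1) for k=1 to 5

Working:
Term-by-term differentiation gives Σ k·C(5,k)x^{k-1} for k=1 to 5.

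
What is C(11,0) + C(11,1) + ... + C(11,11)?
2,048

Reasoning: Sum of binomial coefficients = 2^11 = 2,048.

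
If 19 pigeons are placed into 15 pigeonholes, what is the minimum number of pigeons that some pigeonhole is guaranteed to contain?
2

Reasoning: Pigeonhole: ⌈19/15⌉ = 2.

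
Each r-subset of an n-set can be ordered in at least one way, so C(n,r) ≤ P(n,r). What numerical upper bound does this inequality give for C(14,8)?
P(14,8) = 14·13·12·11·10·9·8·7 = 121,080,960, so C(14,8) ≤ 121,080,960. (The bound is loose by a factor of 8! = 40,320: C(14,8) = 121,080,960/40,320 = 3,003.)
Final answer: 121,080,960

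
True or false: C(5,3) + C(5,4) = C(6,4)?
True
Pascal's identity: LHS = 10 + 5 = 15; RHS = C(6,4) = 15. Both sides agree, so the statement holds.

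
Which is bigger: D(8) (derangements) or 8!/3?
D(8)

Solution: D(8) = (8-1)·[D(7) + D(6)] = 7·[1,854 + 265] = 14,833; 8!/3 = 40,320/3 = 13,440.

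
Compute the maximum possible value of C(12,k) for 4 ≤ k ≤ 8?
924

Explanation: C(12,k) is maximised at the centre of the row: C(12,6) = 924.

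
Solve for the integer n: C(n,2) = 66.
12

Working:
C(n,2) = n(n−1)/2! is increasing in n, and n(n−1) = 2!·66 = 132 ≈ (n−0.5)^2 gives n ≈ 12.0. Check: C(10,2) = 45, C(11,2) = 55, C(12,2) = 66 ✓. So n = 12.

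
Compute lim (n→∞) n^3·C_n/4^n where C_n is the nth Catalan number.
∞

C_n ~ 4^n/(n^(3/2)√π), so n^3·C_n/4^n ~ n^(3 − 3/2)/√π → ∞.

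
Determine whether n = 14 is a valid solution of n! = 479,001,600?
No
14! = 14·13! = 14·6,227,020,800 = 87,178,291,200, which does not equal 479,001,600.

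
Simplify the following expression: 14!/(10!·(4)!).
1,001

Working:
This is C(14,10) = 1,001.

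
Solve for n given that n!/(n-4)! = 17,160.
13

Explanation: n!/(n-4)! = n×(n-1)×(n-2)×(n-3), a product of 4 consecutive integers ≈ (n−1.5)^4. 17,160^(1/4) + 1.5 ≈ 12.9; check n = 13: 13×12×11×10 = 17,160 ✓. So n = 13.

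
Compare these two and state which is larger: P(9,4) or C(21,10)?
C(21,10)
P(9,4)=3,024, C(21,10)=352,716.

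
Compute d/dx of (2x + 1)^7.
14(2x + 1)^6

Reasoning: Chain rule: 7(2x+1)^{6} × 2 = 14(2x+1)^{6}.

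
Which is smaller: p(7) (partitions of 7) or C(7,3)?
p(7)
Pentagonal recurrence p(n) = p(n−1) + p(n−2) − p(n−5) − p(n−7) + …: p(7) = p(6) + p(5) − p(2) − p(0) = 11 + 7 − 2 − 1 = 15; C(7,3) = 35.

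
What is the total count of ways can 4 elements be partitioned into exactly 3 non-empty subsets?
6

Solution: This equals S(4,3), the Stirling number of the 2nd kind.
Using the Stirling recurrence: S(n,k) = k·S(n-1,k) + S(n-1,k-1)
S(4,3) = 3·S(3,3) + S(3,2)
         = 3·1 + 3
         = 3 + 3
         = 6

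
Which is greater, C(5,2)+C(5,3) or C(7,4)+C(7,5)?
C(7,4)+C(7,5)

Solution: First=20, Second=56.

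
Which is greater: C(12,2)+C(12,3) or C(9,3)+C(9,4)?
C(12,2)+C(12,3)

Explanation: First=286, Second=210.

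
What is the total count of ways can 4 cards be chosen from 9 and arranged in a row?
3,024

Working:
P(9,4) = 9!/(9-4)! = 3,024.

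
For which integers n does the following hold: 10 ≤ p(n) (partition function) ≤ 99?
6, 7, 8, 9, 10, 11, 12

Solution: Tabulating p(n) via p(n) = p(n−1) + p(n−2) − p(n−5) − p(n−7) + …: p(5)=7; p(6)=11; p(7)=15; p(8)=22; p(9)=30; p(10)=42; p(11)=56; p(12)=77; p(13)=101. So valid n = 6, 7, 8, 9, 10, 11, 12.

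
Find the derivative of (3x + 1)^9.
27(3x + 1)^8

Reasoning: Chain rule: 9(3x+1)^{8} × 3 = 27(3x+1)^{8}.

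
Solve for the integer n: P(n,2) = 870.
30

Reasoning: P(n,2) = n(n−1) is increasing in n; n(n−1) ≈ (n−0.5)^2 = 870 gives n ≈ 30.0. Check: P(28,2) = 756, P(29,2) = 812, P(30,2) = 870 ✓. So n = 30.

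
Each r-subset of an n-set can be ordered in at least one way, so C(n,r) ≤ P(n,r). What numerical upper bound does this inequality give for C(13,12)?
6,227,020,800

Solution: P(13,12) = 13·12·11·10·9·8·7·6·5·4·3·2 = 6,227,020,800, so C(13,12) ≤ 6,227,020,800. (The bound is loose by a factor of 12! = 479,001,600: C(13,12) = 6,227,020,800/479,001,600 = 13.)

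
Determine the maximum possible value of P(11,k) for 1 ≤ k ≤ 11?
39,916,800

Reasoning: P(11,k) increases in k, so maximum at k = 11: 11! = 39,916,800.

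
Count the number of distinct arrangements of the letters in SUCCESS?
420

Word has 7 letters (S=3, U=1, C=2, E=1). Arrangements: 7!/Π(k!) = 420.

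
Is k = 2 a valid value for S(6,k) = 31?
Yes

Reasoning: S(6,2) = 2·S(5,2) + S(5,1) = 2·15 + 1 = 31, which equals 31.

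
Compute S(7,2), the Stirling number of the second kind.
Using the Stirling recurrence: S(n,k) = k·S(n-1,k) + S(n-1,k-1)
S(7,2) = 2·S(6,2) + S(6,1)
         = 2·31 + 1
         = 62 + 1
         = 63
Final answer: 63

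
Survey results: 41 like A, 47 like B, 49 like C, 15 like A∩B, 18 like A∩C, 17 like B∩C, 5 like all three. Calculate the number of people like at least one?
92

Solution: |A∪B∪C| = 41+47+49-15-18-17+5 = 92.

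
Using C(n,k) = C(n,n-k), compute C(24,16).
C(24,16) = C(24,8) = 735,471.
Final answer: 735,471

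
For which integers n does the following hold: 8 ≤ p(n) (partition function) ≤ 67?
6, 7, 8, 9, 10, 11
Tabulating p(n) via p(n) = p(n−1) + p(n−2) − p(n−5) − p(n−7) + …: p(5)=7; p(6)=11; p(7)=15; p(8)=22; p(9)=30; p(10)=42; p(11)=56; p(12)=77. So valid n = 6, 7, 8, 9, 10, 11.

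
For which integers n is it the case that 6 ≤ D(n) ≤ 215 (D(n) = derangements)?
Using D(n) = (n−1)[D(n−1) + D(n−2)] with D(1)=0, D(2)=1: D(3)=2; D(4)=9; D(5)=44; D(6)=265. So valid n = 4, 5.

Answer: 4, 5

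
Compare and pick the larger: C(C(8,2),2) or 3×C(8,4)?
C(C(8,2),2)

Working:
C(C(8,2),2)=378, 3×C(8,4)=210.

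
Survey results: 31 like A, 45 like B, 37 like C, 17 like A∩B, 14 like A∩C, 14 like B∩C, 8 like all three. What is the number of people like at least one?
|A∪B∪C| = 31+45+37-17-14-14+8 = 76.
Final answer: 76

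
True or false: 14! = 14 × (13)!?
True

Working:
By definition n! = n × (n-1)!, so 14! = 14 × 13!.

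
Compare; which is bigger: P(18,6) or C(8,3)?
P(18,6)=13,366,080, C(8,3)=56.
Final answer: P(18,6)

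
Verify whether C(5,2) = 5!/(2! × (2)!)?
False
The correct denominator is 2!×3!, giving C(5,2) = 10; the stated RHS is 5!/(2!×2!) = 30 ≠ 10, so the statement does not hold.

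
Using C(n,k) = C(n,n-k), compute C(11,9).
55

Reasoning: C(11,9) = C(11,2) = 55.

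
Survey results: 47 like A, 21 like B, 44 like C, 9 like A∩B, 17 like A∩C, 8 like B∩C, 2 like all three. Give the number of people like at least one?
80

Explanation: |A∪B∪C| = 47+21+44-9-17-8+2 = 80.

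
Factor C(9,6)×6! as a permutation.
P(9,6)

Reasoning: C(9,6)×6! = [9!/(6!(3)!)]×6! = 9!/(3)! = P(9,6) = 60,480.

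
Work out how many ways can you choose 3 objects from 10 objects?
120

Reasoning: C(10,3) = 10! / (3! × (10-3)!)
         = 10! / (3! × 7!)
         = 120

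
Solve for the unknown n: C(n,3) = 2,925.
27

Reasoning: C(n,3) = n(n−1)(n−2)/3! is increasing in n, and n(n−1)(n−2) = 3!·2,925 = 17,550 ≈ (n−1)^3 gives n ≈ 27.0. Check: C(25,3) = 2,300, C(26,3) = 2,600, C(27,3) = 2,925 ✓. So n = 27.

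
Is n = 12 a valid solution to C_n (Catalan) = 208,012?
Yes

C_12 = C(24,12)/(12+1) = 2,704,156/13 = 208,012, which equals 208,012.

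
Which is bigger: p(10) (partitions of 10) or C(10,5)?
Pentagonal recurrence p(n) = p(n−1) + p(n−2) − p(n−5) − p(n−7) + …: p(10) = p(9) + p(8) − p(5) − p(3) = 30 + 22 − 7 − 3 = 42; C(10,5) = 252.

Answer: C(10,5)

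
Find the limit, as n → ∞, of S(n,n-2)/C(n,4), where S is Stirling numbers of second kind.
3

Reasoning: The leading term of S(n,n-2) as a polynomial in n is (3)!!·C(n,4), so the ratio → (3)!! = 3.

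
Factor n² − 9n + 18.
(n − 3)(n − 6)

Explanation: Seek roots whose sum is 9 and product is 18: (3, 6). So n² − 9n + 18 = (n − 3)(n − 6).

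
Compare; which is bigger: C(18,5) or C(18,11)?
C(18,11)

Explanation: C(18,5)=8,568, C(18,11)=31,824.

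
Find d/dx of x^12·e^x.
Product rule: d/dx[x^12]·e^x + x^12·d/dx[e^x] = 12x^{11}e^x + x^12e^x.

Answer: (12x^11 + x^12)e^x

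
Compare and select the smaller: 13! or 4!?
13!=6,227,020,800, 4!=24. 13! > 4!.

Answer: 4!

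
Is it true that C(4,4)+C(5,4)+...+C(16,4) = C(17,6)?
False

Explanation: Hockey stick identity gives Σ = C(17,5) = 6,188; RHS C(17,6) = 12,376.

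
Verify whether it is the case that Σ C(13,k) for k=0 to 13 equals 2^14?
False

Solution: Binomial theorem: Σ C(13,k) = (1+1)^13 = 2^13 = 8,192; RHS 2^14 = 16,384.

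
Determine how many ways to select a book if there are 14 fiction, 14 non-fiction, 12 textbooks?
40

Solution: By the addition principle: 14 + 14 + 12 = 40.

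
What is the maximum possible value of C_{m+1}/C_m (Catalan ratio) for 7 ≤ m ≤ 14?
C_{m+1}/C_m = 2(2m+1)/(m+2), which increases with m. Maximum at m = 14: 2·29/16 = 29/8.

Answer: 29/8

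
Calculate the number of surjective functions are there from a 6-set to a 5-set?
Onto functions = 5! × S(6,5)
First compute S(6,5) via recurrence:
Using the Stirling recurrence: S(n,k) = k·S(n-1,k) + S(n-1,k-1)
S(6,5) = 5·S(5,5) + S(5,4)
         = 5·1 + 10
         = 5 + 10
         = 15
Then: 120 × 15 = 1,800

Answer: 1,800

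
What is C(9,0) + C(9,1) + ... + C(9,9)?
512

Reasoning: Sum of binomial coefficients = 2^9 = 512.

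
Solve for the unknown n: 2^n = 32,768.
15

Explanation: 32,768 = 1,024 × 32 = 2^10 × 2^5 = 2^15, so n = 15.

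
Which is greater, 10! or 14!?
10!=3,628,800, 14!=87,178,291,200. 14! > 10!.
Final answer: 14!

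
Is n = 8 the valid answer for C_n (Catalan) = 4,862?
No

Reasoning: C_8 = C(16,8)/(8+1) = 12,870/9 = 1,430, which does not equal 4,862.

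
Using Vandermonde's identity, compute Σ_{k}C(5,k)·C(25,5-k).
= C(5+25,5) = C(30,5) = 142,506.

Answer: 142,506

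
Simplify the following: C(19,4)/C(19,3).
4

C(n,k+1)/C(n,k) = (n−k)/(k+1). Here (19−3)/(3+1) = 16/4 = 4.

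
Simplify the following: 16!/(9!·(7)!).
11,440
This is C(16,9) = 11,440.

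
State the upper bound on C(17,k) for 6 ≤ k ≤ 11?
C(17,k) is maximised at the centre of the row: C(17,8) = 24,310.
Final answer: 24,310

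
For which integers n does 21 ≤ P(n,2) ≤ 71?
P(5,2)=20; P(6,2)=30; P(7,2)=42; P(8,2)=56; P(9,2)=72. So valid n = 6, 7, 8.
Final answer: 6, 7, 8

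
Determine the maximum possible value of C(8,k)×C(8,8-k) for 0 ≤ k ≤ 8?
4,900

Explanation: C(8,k)·C(8,8-k) = C(8,k)², maximised at the centre k = 4: C(8,4)² = 4,900.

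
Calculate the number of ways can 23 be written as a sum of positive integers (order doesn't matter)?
1,255
Pentagonal recurrence p(n) = p(n−1) + p(n−2) − p(n−5) − p(n−7) + …: p(23) = p(22) + p(21) − p(18) − p(16) + p(11) + p(8) − p(1) = 1,002 + 792 − 385 − 231 + 56 + 22 − 1 = 1,255.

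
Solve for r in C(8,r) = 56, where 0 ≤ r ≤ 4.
C(8,r) is increasing for 0 ≤ r ≤ 4. Stepping up (C(8,r+1) = C(8,r)·(8−r)/(r+1)): C(8,1) = 8, C(8,2) = 28, C(8,3) = 56 ✓. So r = 3.

Answer: 3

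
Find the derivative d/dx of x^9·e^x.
(9x^8 + x^9)e^x
Product rule: d/dx[x^9]·e^x + x^9·d/dx[e^x] = 9x^{8}e^x + x^9e^x.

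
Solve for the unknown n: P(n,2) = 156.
13

Reasoning: P(n,2) = n(n−1) is increasing in n; n(n−1) ≈ (n−0.5)^2 = 156 gives n ≈ 13.0. Check: P(11,2) = 110, P(12,2) = 132, P(13,2) = 156 ✓. So n = 13.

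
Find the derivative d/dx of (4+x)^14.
Using the power rule: d/dx (4+x)^14 = 14(4+x)^{13}.
Final answer: 14(4+x)^13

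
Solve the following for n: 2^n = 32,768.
15
32,768 = 1,024 × 32 = 2^10 × 2^5 = 2^15, so n = 15.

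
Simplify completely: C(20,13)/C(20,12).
8/13

Explanation: C(n,k+1)/C(n,k) = (n−k)/(k+1). Here (20−12)/(12+1) = 8/13 = 8/13.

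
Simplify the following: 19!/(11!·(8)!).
This is C(19,11) = 75,582.

Answer: 75,582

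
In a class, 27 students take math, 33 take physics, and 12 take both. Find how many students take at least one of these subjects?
48

Explanation: |A∪B| = |A|+|B|-|A∩B| = 27+33-12 = 48.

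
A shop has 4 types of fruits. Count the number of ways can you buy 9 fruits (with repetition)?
220

Working:
Stars and bars: C(9+4-1, 9) = C(12, 9) = 220.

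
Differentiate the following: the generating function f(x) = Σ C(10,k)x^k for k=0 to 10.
Σ k·C(10,k)x^(k-1) for k=1 to 10

Solution: Term-by-term differentiation gives Σ k·C(10,k)x^{k-1} for k=1 to 10.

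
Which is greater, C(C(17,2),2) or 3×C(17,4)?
C(C(17,2),2)

Explanation: C(C(17,2),2)=9,180, 3×C(17,4)=7,140.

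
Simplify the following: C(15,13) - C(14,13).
91

Solution: C(15,13) - C(14,13) = C(14,12) = 91.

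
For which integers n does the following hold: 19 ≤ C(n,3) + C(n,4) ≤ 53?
6

Working:
C(5,3)+C(5,4)=15; C(6,3)+C(6,4)=35; C(7,3)+C(7,4)=70. So valid n = 6.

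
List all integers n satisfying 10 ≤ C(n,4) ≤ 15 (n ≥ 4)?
6
C(5,4)=5; C(6,4)=15; C(7,4)=35. So valid n = 6.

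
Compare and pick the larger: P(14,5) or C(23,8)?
C(23,8)

Solution: P(14,5)=240,240, C(23,8)=490,314.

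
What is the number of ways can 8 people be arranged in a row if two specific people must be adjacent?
10,080
Treat pair as unit: (8-1)! arrangements × 2 internal orders = 10,080.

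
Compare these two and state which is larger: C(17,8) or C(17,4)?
C(17,8)

Explanation: C(17,8)=24,310, C(17,4)=2,380.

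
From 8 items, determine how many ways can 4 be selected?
70

Working:
C(8,4) = 8! / (4! × (8-4)!)
         = 8! / (4! × 4!)
         = 70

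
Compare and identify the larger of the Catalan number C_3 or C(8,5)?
C(8,5)

Solution: C_3 = C(6,3)/(3+1) = 20/4 = 5; C(8,5) = 56.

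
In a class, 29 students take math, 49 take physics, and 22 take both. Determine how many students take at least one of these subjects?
56

|A∪B| = |A|+|B|-|A∩B| = 29+49-22 = 56.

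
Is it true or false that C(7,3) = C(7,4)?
Symmetry C(n,k) = C(n,n-k): C(7,3) = 35 and C(7,4) = 35. Both sides agree, so the statement holds.
Final answer: True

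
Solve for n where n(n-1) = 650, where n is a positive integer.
26

Working:
n² − n − 650 = 0, so n = (1 ± √(1 + 4·650))/2 = (1 ± √2,601)/2 = (1 ± 51)/2, i.e. n = 26 or n = -25. Taking the positive root, n = 26 (check: 26×25 = 650).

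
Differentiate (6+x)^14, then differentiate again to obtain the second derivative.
182(6+x)^12

Explanation: First derivative: 14(6+x)^{13}. Second derivative: 14·13·(6+x)^{12} = 182(6+x)^{12}.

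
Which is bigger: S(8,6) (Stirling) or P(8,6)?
P(8,6)

Working:
S(8,6) = 6·S(7,6) + S(7,5) = 6·21 + 140 = 266; P(8,6) = 20,160.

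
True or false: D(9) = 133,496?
True

Explanation: Derangements of 9 elements: D(9) = (9-1)·[D(8) + D(7)] = 8·[14,833 + 1,854] = 133,496.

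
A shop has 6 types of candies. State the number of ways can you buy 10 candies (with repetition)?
3,003

Stars and bars: C(10+6-1, 10) = C(15, 10) = 3,003.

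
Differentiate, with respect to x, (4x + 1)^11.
44(4x + 1)^10

Explanation: Chain rule: 11(4x+1)^{10} × 4 = 44(4x+1)^{10}.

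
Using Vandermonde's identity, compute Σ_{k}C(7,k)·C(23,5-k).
142,506

Explanation: = C(7+23,5) = C(30,5) = 142,506.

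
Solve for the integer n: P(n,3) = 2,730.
P(n,3) = n(n−1)(n−2) is increasing in n; n(n−1)(n−2) ≈ (n−1)^3 = 2,730 gives n ≈ 15.0. Check: P(13,3) = 1,716, P(14,3) = 2,184, P(15,3) = 2,730 ✓. So n = 15.
Final answer: 15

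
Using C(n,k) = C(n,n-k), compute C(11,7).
330

Reasoning: C(11,7) = C(11,4) = 330.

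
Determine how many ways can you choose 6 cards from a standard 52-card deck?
C(52,6) = 20,358,520.
Final answer: 20,358,520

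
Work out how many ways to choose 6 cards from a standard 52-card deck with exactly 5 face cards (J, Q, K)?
31,680
12 face cards and 40 non-face cards: C(12,5) × C(40,1) = 792 × 40 = 31,680.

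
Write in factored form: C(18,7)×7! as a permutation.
P(18,7)

Explanation: C(18,7)×7! = [18!/(7!(11)!)]×7! = 18!/(11)! = P(18,7) = 160,392,960.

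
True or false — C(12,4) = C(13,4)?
False

LHS = C(12,4) = 495; RHS = C(13,4) = 715. 495 ≠ 715, so the statement does not hold.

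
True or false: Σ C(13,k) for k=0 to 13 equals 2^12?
False

Binomial theorem: Σ C(13,k) = (1+1)^13 = 2^13 = 8,192; RHS 2^12 = 4,096.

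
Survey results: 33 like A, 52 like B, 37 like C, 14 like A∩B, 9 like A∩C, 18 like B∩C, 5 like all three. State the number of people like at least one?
|A∪B∪C| = 33+52+37-14-9-18+5 = 86.

Answer: 86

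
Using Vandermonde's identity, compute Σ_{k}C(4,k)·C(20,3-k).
2,024

Reasoning: = C(4+20,3) = C(24,3) = 2,024.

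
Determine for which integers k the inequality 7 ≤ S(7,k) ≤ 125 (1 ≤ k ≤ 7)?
2, 6

Explanation: S(7,1)=1; S(7,2)=63; S(7,3)=301; S(7,4)=350; S(7,5)=140; S(7,6)=21; S(7,7)=1. So valid k = 2, 6.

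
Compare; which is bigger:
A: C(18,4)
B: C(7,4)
A

Explanation: A=C(18,4)=3,060, B=C(7,4)=35.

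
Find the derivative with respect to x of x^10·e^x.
(10x^9 + x^10)e^x

Explanation: Product rule: d/dx[x^10]·e^x + x^10·d/dx[e^x] = 10x^{9}e^x + x^10e^x.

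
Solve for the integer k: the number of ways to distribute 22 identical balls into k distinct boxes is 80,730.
6

Stars and bars: the count is C(22+k−1, k−1), increasing in k. k=4: C(25,3) = 2,300, k=5: C(26,4) = 14,950, k=6: C(27,5) = 80,730 ✓. So k = 6.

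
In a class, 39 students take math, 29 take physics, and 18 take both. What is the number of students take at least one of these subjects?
50

Explanation: |A∪B| = |A|+|B|-|A∩B| = 39+29-18 = 50.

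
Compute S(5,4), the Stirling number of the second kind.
Using the Stirling recurrence: S(n,k) = k·S(n-1,k) + S(n-1,k-1)
S(5,4) = 4·S(4,4) + S(4,3)
         = 4·1 + 6
         = 4 + 6
         = 10

Answer: 10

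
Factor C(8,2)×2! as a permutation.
C(8,2)×2! = [8!/(2!(6)!)]×2! = 8!/(6)! = P(8,2) = 56.
Final answer: P(8,2)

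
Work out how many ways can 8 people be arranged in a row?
40,320

Solution: Arrangements of 8 distinct objects: 8! = 40,320.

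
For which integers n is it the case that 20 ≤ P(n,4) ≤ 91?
4

Working:
P(3,4)=0; P(4,4)=24; P(5,4)=120. So valid n = 4.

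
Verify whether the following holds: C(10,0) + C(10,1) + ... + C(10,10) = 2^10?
True
Binomial theorem with x = y = 1: Σ C(10,i) = (1+1)^10 = 2^10 = 1,024. The statement holds.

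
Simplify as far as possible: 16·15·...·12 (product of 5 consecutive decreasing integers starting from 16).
524,160

Explanation: This is P(16,5) = 16!/(11)! = 524,160.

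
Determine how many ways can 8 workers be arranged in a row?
40,320

Working:
Arrangements of 8 distinct objects: 8! = 40,320.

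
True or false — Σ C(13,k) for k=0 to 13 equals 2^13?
True

Binomial theorem: Σ C(13,k) = (1+1)^13 = 2^13 = 8,192; RHS 2^13 = 8,192.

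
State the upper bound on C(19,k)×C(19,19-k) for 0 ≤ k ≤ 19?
8,533,694,884

Reasoning: C(19,k)·C(19,19-k) = C(19,k)², maximised at the centre k = 9: C(19,9)² = 8,533,694,884.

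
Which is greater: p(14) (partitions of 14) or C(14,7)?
Pentagonal recurrence p(n) = p(n−1) + p(n−2) − p(n−5) − p(n−7) + …: p(14) = p(13) + p(12) − p(9) − p(7) + p(2) = 101 + 77 − 30 − 15 + 2 = 135; C(14,7) = 3,432.

Answer: C(14,7)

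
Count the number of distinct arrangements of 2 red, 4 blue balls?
15

Explanation: Multinomial: 6!/(2! × 4!) = 15.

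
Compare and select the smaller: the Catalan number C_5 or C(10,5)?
C_5

Solution: C_5 = C(10,5)/(5+1) = 252/6 = 42; C(10,5) = 252.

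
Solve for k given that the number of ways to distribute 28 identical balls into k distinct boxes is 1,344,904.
Stars and bars: the count is C(28+k−1, k−1), increasing in k. k=5: C(32,4) = 35,960, k=6: C(33,5) = 237,336, k=7: C(34,6) = 1,344,904 ✓. So k = 7.
Final answer: 7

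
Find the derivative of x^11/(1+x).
(11x^10(1+x) - x^11)/(1+x)²

Quotient rule: [11x^{10}(1+x) - x^11]/(1+x)².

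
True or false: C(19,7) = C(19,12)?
True

Solution: C(19,7) = C(19,19-7) by the symmetry property; both equal 50,388.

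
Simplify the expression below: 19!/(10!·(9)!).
92,378

Explanation: This is C(19,10) = 92,378.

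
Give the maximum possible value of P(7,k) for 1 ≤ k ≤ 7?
5,040

Working:
P(7,k) increases in k, so maximum at k = 7: 7! = 5,040.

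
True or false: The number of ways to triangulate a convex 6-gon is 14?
True

Explanation: Triangulations of a convex 6-gon are counted by the Catalan number C_4: C_4 = C(8,4)/(4+1) = 70/5 = 14.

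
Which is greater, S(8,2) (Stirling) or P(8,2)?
S(8,2) = 2·S(7,2) + S(7,1) = 2·63 + 1 = 127; P(8,2) = 56.

Answer: S(8,2)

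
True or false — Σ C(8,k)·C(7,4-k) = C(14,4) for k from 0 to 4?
False
Vandermonde's identity gives C(15,4) = 1,365; RHS C(14,4) = 1,001.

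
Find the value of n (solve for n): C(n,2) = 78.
13

Working:
C(n,2) = n(n−1)/2! is increasing in n, and n(n−1) = 2!·78 = 156 ≈ (n−0.5)^2 gives n ≈ 13.0. Check: C(11,2) = 55, C(12,2) = 66, C(13,2) = 78 ✓. So n = 13.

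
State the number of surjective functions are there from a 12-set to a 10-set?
6,187,104,000

Explanation: Onto functions = 10! × S(12,10)
First compute S(12,10) via recurrence:
Using the Stirling recurrence: S(n,k) = k·S(n-1,k) + S(n-1,k-1)
S(12,10) = 10·S(11,10) + S(11,9)
         = 10·55 + 1155
         = 550 + 1155
         = 1,705
Then: 3628800 × 1705 = 6,187,104,000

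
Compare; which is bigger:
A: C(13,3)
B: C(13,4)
A=C(13,3)=286, B=C(13,4)=715.
Final answer: B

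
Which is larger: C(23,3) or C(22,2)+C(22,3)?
Equal

By Pascal's identity: C(23,3) = C(22,2)+C(22,3) = 1,771. Equal.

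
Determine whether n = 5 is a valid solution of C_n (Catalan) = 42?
Yes

Working:
C_5 = C(10,5)/(5+1) = 252/6 = 42, which equals 42.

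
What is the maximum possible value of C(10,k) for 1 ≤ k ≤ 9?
252

Reasoning: C(10,k) is maximised at the centre of the row: C(10,5) = 252.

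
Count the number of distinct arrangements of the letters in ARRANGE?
1,260
Word has 7 letters (A=2, R=2, N=1, G=1, E=1). Arrangements: 7!/Π(k!) = 1,260.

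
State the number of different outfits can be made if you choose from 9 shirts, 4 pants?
36
By the multiplication principle: 9 × 4 = 36.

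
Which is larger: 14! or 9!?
14!

Reasoning: 14!=87,178,291,200, 9!=362,880. 14! > 9!.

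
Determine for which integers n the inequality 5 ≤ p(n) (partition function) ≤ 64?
4, 5, 6, 7, 8, 9, 10, 11

Reasoning: Tabulating p(n) via p(n) = p(n−1) + p(n−2) − p(n−5) − p(n−7) + …: p(3)=3; p(4)=5; p(5)=7; p(6)=11; p(7)=15; p(8)=22; p(9)=30; p(10)=42; p(11)=56; p(12)=77. So valid n = 4, 5, 6, 7, 8, 9, 10, 11.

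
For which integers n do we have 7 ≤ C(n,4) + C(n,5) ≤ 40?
C(5,4)+C(5,5)=6; C(6,4)+C(6,5)=21; C(7,4)+C(7,5)=56. So valid n = 6.
Final answer: 6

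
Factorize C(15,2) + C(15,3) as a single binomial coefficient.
By Pascal's identity: C(15,2) + C(15,3) = C(16,3) = 560.
Final answer: C(16,3)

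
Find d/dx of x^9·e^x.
(9x^8 + x^9)e^x

Explanation: Product rule: d/dx[x^9]·e^x + x^9·d/dx[e^x] = 9x^{8}e^x + x^9e^x.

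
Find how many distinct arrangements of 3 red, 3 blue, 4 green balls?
Multinomial: 10!/(3! × 3! × 4!) = 4,200.
Final answer: 4,200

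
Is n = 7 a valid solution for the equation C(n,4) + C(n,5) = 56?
Yes

Working:
C(7,4) + C(7,5) = 35 + 21 = 56, which equals 56.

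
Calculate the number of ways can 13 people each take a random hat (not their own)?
2,290,792,932

Reasoning: Using D(n) = (n-1)[D(n-1) + D(n-2)]:
D(13) = (13-1) × [D(12) + D(11)]
      = 12 × [176214841 + 14684570]
      = 12 × 190899411
      = 2,290,792,932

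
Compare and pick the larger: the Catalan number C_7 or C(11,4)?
C_7

Working:
C_7 = C(14,7)/(7+1) = 3,432/8 = 429; C(11,4) = 330.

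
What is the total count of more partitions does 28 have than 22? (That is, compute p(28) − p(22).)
2,716
Pentagonal recurrence p(n) = p(n−1) + p(n−2) − p(n−5) − p(n−7) + …: p(28) = p(27) + p(26) − p(23) − p(21) + p(16) + p(13) − p(6) − p(2) = 3,010 + 2,436 − 1,255 − 792 + 231 + 101 − 11 − 2 = 3,718.
p(22) = p(21) + p(20) − p(17) − p(15) + p(10) + p(7) − p(0) = 792 + 627 − 297 − 176 + 42 + 15 − 1 = 1,002.
Difference = 3,718 − 1,002 = 2,716.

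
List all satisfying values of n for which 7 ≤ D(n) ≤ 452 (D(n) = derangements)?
4, 5, 6

Reasoning: Using D(n) = (n−1)[D(n−1) + D(n−2)] with D(1)=0, D(2)=1: D(3)=2; D(4)=9; D(5)=44; D(6)=265; D(7)=1,854. So valid n = 4, 5, 6.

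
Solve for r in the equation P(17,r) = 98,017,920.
7

Explanation: P(17,r) = 17·16·…·(17−r+1), a product of r factors. Multiplying down from 17: 17 = 17; 17·16 = 272; 17·16·15 = 4,080; 17·16·15·14 = 57,120; 17·16·15·14·13 = 742,560; 17·16·15·14·13·12 = 8,910,720; 17·16·15·14·13·12·11 = 98,017,920 ✓ (7 factors). So r = 7.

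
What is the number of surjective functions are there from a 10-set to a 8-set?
30,240,000

Reasoning: Onto functions = 8! × S(10,8)
First compute S(10,8) via recurrence:
Using the Stirling recurrence: S(n,k) = k·S(n-1,k) + S(n-1,k-1)
S(10,8) = 8·S(9,8) + S(9,7)
         = 8·36 + 462
         = 288 + 462
         = 750
Then: 40320 × 750 = 30,240,000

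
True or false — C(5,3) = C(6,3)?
LHS = C(5,3) = 10; RHS = C(6,3) = 20. 10 ≠ 20, so the statement does not hold.
Final answer: False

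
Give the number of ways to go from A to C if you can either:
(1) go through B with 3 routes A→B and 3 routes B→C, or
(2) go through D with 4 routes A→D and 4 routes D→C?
25
Route via B: 3×3=9. Route via D: 4×4=16. Total: 25.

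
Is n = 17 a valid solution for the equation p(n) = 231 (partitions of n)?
No

Explanation: Pentagonal recurrence p(n) = p(n−1) + p(n−2) − p(n−5) − p(n−7) + …: p(17) = p(16) + p(15) − p(12) − p(10) + p(5) + p(2) = 231 + 176 − 77 − 42 + 7 + 2 = 297, which does not equal 231.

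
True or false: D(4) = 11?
False
Derangements of 4 elements: D(4) = (4-1)·[D(3) + D(2)] = 3·[2 + 1] = 9.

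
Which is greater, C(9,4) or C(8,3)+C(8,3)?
C(9,4)

Reasoning: C(9,4)=126; C(8,3)+C(8,3)=56+56=112.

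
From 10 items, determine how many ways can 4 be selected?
210

Working:
C(10,4) = 10! / (4! × (10-4)!)
         = 10! / (4! × 6!)
         = 210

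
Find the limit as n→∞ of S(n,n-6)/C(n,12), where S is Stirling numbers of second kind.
The leading term of S(n,n-6) as a polynomial in n is (11)!!·C(n,12), so the ratio → (11)!! = 10395.

Answer: 10395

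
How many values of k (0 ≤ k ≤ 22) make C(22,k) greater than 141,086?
9

Explanation: Row 22 is unimodal and symmetric about k=22/2. C(22,6)=74,613 ≤ 141,086; C(22,7)=170,544 > 141,086; by symmetry C(22,k) > 141,086 for k = 7..15. That's 15 - 7 + 1 = 9 values.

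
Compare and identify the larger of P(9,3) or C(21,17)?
C(21,17)

Explanation: P(9,3)=504, C(21,17)=5,985.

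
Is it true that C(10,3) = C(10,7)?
Symmetry C(n,k) = C(n,n-k): C(10,3) = 120 and C(10,7) = 120. Both sides agree, so the statement holds.
Final answer: True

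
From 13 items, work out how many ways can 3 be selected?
C(13,3) = 13! / (3! × (13-3)!)
         = 13! / (3! × 10!)
         = 286

Answer: 286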